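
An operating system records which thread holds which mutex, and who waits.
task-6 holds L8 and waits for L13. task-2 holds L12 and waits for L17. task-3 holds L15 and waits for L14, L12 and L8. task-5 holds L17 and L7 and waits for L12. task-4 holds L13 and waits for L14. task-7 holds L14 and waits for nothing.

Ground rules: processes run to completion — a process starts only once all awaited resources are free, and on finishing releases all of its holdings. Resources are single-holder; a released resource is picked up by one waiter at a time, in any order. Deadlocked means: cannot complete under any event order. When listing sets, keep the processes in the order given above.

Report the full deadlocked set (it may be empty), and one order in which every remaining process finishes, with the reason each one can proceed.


Deadlocked: task-2, task-3 and task-5.
Key observation: the knot is the closed ring of waits task-2 -> task-5 -> task-2; task-3 waits into the deadlock from upstream.
One completion order for the rest: task-7, task-4, task-6.
Verifying each step:
  task-7: no waits; runs immediately, freeing L14
  task-4 waits on L14 — all released -> runs and releases L13
  task-6 waits on L13 — all released -> runs and releases L8


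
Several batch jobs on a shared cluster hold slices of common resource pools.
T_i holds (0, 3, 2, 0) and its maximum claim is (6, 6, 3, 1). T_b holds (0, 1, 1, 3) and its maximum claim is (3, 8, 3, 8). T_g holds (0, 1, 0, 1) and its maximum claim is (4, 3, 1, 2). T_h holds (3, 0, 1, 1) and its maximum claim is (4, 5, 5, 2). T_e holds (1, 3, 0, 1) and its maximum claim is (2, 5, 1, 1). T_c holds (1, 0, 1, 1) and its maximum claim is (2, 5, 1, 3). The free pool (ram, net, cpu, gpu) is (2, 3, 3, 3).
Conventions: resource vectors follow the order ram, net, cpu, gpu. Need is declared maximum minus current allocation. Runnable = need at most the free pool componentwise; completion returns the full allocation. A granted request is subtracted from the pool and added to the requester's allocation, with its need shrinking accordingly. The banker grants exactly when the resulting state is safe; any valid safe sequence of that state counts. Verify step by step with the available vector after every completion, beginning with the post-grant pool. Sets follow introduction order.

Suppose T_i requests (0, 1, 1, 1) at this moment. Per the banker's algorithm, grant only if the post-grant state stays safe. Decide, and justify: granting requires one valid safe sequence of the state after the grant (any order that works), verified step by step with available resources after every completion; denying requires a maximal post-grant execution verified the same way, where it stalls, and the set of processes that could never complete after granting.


DENY — the pretend-granted state is unsafe.
Key observation: after T_e, T_c, T_g the pool peaks at (4, 6, 3, 5), and each blocked process is short somewhere: T_i on ram; T_b on net; T_h on cpu.
After a pretend grant, a maximal execution: T_e, T_c, T_g — then nothing else fits. Step-by-step check:
  pool = (2, 2, 2, 2)
  T_e needs (1, 2, 1, 0) <= (2, 2, 2, 2) -> finishes; pool += (1, 3, 0, 1) = (3, 5, 2, 3)
  T_c needs (1, 5, 0, 2) <= (3, 5, 2, 3) -> finishes; pool += (1, 0, 1, 1) = (4, 5, 3, 4)
  T_g needs (4, 2, 1, 1) <= (4, 5, 3, 4) -> finishes; pool += (0, 1, 0, 1) = (4, 6, 3, 5)
  T_i still needs (6, 2, 0, 0) but only (4, 6, 3, 5) is free — short on ram
  T_b still needs (3, 7, 2, 5) but only (4, 6, 3, 5) is free — short on net
  T_h still needs (1, 5, 4, 1) but only (4, 6, 3, 5) is free — short on cpu
Post-grant, the permanently blocked set is T_i, T_b and T_h.


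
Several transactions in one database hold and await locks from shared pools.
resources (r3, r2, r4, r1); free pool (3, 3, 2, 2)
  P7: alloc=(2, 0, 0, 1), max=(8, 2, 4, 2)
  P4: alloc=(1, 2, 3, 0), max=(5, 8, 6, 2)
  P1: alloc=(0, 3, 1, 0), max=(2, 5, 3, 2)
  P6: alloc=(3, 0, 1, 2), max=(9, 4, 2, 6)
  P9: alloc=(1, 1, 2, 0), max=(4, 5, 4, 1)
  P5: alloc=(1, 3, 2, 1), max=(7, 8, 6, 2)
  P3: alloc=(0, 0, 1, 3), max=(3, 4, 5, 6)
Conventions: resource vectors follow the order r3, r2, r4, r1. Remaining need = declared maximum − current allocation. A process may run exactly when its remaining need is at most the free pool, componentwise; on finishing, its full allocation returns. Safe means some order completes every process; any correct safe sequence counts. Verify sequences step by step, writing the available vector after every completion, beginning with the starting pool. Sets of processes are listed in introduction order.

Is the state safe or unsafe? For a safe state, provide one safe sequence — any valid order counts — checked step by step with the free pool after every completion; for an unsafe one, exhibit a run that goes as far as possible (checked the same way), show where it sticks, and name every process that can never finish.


The state is UNSAFE.
Key observation: after P1, P9, P4 the pool peaks at (5, 9, 8, 2), and each blocked process is short somewhere: P7 on r3; P6 on r3, r1; P5 on r3; P3 on r1.
Going as far as possible: P1, P9, P4; after that, nothing fits. Verifying each step:
  pool = (3, 3, 2, 2)
  P1 needs (2, 2, 2, 2) <= (3, 3, 2, 2) -> finishes; pool += (0, 3, 1, 0) = (3, 6, 3, 2)
  P9 needs (3, 4, 2, 1) <= (3, 6, 3, 2) -> finishes; pool += (1, 1, 2, 0) = (4, 7, 5, 2)
  P4 needs (4, 6, 3, 2) <= (4, 7, 5, 2) -> finishes; pool += (1, 2, 3, 0) = (5, 9, 8, 2)
  P7 cannot run: need (6, 2, 4, 1) vs free (5, 9, 8, 2) (insufficient r3)
  P6 cannot run: need (6, 4, 1, 4) vs free (5, 9, 8, 2) (insufficient r3 and r1)
  P5 cannot run: need (6, 5, 4, 1) vs free (5, 9, 8, 2) (insufficient r3)
  P3 cannot run: need (3, 4, 4, 3) vs free (5, 9, 8, 2) (insufficient r1)
Permanently blocked: P7, P6, P5 and P3.


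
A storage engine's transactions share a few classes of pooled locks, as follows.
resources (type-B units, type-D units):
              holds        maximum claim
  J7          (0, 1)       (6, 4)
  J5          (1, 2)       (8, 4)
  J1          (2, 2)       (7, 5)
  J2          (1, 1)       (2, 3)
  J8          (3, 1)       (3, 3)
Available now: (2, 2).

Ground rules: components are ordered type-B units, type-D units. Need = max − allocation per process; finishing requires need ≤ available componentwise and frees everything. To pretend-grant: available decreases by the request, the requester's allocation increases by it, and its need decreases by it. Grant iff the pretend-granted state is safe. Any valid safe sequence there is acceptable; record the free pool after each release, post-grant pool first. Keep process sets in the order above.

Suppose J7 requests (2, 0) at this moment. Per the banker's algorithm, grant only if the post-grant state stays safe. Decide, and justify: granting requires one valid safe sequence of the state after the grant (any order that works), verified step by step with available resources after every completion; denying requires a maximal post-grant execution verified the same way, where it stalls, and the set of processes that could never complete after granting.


GRANT: granting preserves safety; a valid post-grant sequence is J8, J2, J7, J1, J5.
Key observation: the transfer keeps a workable pool ((0, 2)); J8 starts the safe sequence.
Verifying the post-grant state step by step:
  pool = (0, 2)
  J8 needs (0, 2) <= (0, 2) -> finishes; pool += (3, 1) = (3, 3)
  J2 needs (1, 2) <= (3, 3) -> finishes; pool += (1, 1) = (4, 4)
  J7 needs (4, 3) <= (4, 4) -> finishes; pool += (2, 1) = (6, 5)
  J1 needs (5, 3) <= (6, 5) -> finishes; pool += (2, 2) = (8, 7)
  J5 needs (7, 2) <= (8, 7) -> finishes; pool += (1, 2) = (9, 9)


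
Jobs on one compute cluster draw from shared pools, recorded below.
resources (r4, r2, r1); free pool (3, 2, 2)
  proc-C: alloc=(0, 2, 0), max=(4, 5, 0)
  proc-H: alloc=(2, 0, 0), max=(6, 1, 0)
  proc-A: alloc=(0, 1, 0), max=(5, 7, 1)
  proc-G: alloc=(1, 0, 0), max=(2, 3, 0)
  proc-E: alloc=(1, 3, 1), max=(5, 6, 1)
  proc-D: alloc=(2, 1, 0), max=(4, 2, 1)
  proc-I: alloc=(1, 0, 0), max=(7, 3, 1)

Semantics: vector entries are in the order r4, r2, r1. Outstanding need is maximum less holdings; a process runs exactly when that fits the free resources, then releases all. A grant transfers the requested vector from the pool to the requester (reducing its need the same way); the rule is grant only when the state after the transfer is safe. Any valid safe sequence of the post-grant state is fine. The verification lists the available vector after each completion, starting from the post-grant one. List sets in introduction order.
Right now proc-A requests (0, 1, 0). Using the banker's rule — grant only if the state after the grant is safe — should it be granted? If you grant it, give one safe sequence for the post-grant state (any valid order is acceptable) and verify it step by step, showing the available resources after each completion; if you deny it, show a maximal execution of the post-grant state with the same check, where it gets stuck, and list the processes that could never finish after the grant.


DENY: after the grant no complete ordering would exist.
Key observation: proc-D, proc-H can finish, but then (7, 2, 2) is all there is, and the blocked group's r2 demands exceed it.
On the post-grant state, proc-D, proc-H is a maximal run — nothing extends it. Step-by-step check:
  pool = (3, 1, 2)
  proc-D: need (2, 1, 1) fits (3, 1, 2); releases (2, 1, 0), pool now (5, 2, 2)
  proc-H: need (4, 1, 0) fits (5, 2, 2); releases (2, 0, 0), pool now (7, 2, 2)
  proc-C still needs (4, 3, 0) but only (7, 2, 2) is free — short on r2
  proc-A still needs (5, 5, 1) but only (7, 2, 2) is free — short on r2
  proc-G still needs (1, 3, 0) but only (7, 2, 2) is free — short on r2
  proc-E still needs (4, 3, 0) but only (7, 2, 2) is free — short on r2
  proc-I still needs (6, 3, 1) but only (7, 2, 2) is free — short on r2
Had the request been granted, proc-C, proc-A, proc-G, proc-E and proc-I could never finish.


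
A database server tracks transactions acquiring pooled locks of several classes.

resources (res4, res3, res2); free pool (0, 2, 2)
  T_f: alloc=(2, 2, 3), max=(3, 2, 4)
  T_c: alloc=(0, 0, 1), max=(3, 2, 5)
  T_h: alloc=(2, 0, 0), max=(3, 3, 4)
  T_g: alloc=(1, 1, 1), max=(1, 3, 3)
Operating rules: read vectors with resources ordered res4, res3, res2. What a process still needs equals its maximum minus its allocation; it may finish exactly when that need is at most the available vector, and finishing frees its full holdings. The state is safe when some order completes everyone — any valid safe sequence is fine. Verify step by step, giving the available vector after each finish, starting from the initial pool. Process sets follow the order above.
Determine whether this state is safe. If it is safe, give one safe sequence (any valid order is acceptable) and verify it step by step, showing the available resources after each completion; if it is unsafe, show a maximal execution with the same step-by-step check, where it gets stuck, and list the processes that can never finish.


SAFE, for example via the order T_g, T_f, T_h, T_c.
Key observation: reading the order forward, T_g is the first process whose need (0, 2, 2) meets the free pool (0, 2, 2) exactly on a resource it requests.
Check, step by step:
  pool = (0, 2, 2)
  run T_g (needs (0, 2, 2), free (0, 2, 2)); after release of (1, 1, 1) the pool is (1, 3, 3)
  run T_f (needs (1, 0, 1), free (1, 3, 3)); after release of (2, 2, 3) the pool is (3, 5, 6)
  run T_h (needs (1, 3, 4), free (3, 5, 6)); after release of (2, 0, 0) the pool is (5, 5, 6)
  run T_c (needs (3, 2, 4), free (5, 5, 6)); after release of (0, 0, 1) the pool is (5, 5, 7)


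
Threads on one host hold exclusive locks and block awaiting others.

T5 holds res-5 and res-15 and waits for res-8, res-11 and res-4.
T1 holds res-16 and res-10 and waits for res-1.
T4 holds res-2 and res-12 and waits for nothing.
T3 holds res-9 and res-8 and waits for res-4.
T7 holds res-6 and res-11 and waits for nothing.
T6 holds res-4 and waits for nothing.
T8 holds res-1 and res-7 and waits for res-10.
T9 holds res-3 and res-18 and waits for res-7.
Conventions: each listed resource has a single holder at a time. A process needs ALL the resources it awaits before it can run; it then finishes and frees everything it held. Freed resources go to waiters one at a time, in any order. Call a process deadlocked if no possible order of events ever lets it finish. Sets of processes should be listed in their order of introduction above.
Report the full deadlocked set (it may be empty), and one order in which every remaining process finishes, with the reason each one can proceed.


Deadlocked set: T1, T8 and T9.
Key observation: the cycle T1 -> T8 -> T1 can never break — each member waits on the next; T9 waits into the deadlock from upstream.
A valid finishing order for the others: T4, T7, T6, T3, T5.
Step-by-step check:
  run T4 (it waits on nothing); releases res-2 and res-12
  run T7 (it waits on nothing); releases res-6 and res-11
  run T6 (it waits on nothing); releases res-4
  T3: everything it awaited (res-4) is free; runs, freeing res-9 and res-8
  T5: everything it awaited (res-8, res-11 and res-4) is free; runs, freeing res-5 and res-15


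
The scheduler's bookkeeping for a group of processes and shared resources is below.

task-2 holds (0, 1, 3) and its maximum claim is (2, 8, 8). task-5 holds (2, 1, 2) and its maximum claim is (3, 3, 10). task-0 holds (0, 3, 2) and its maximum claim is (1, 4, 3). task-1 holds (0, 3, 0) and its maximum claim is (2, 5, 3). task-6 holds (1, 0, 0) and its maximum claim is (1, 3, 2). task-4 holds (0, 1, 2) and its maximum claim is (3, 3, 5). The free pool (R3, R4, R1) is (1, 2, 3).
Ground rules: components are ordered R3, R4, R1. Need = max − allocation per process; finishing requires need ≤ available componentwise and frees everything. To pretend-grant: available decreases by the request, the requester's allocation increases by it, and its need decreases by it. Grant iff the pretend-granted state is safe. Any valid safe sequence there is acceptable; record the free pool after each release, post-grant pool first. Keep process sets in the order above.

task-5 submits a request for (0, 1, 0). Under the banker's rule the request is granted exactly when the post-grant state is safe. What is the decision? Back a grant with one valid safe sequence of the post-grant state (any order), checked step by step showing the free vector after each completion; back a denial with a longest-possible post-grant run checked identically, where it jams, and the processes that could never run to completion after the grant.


GRANT: granting preserves safety; a valid post-grant sequence is task-0, task-6, task-1, task-2, task-5, task-4.
Key observation: the transfer keeps a workable pool ((1, 1, 3)); task-0 starts the safe sequence.
Verifying the post-grant state step by step:
  pool = (1, 1, 3)
  task-0: need (1, 1, 1) fits (1, 1, 3); releases (0, 3, 2), pool now (1, 4, 5)
  task-6: need (0, 3, 2) fits (1, 4, 5); releases (1, 0, 0), pool now (2, 4, 5)
  task-1: need (2, 2, 3) fits (2, 4, 5); releases (0, 3, 0), pool now (2, 7, 5)
  task-2: need (2, 7, 5) fits (2, 7, 5); releases (0, 1, 3), pool now (2, 8, 8)
  task-5: need (1, 1, 8) fits (2, 8, 8); releases (2, 2, 2), pool now (4, 10, 10)
  task-4: need (3, 2, 3) fits (4, 10, 10); releases (0, 1, 2), pool now (4, 11, 12)


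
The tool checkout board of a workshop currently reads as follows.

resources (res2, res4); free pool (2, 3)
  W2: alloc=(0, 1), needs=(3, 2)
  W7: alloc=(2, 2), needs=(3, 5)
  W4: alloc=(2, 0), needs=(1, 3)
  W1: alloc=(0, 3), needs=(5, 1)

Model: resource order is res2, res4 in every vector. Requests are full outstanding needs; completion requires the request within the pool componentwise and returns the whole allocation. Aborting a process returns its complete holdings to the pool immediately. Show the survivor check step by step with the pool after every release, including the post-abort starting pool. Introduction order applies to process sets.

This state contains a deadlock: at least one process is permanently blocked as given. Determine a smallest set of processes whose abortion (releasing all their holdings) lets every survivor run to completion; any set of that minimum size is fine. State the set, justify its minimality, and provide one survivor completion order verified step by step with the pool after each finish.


Minimum abort set: W7.
Key observation: the deadlocked W1 becomes finishable only because W7 released (2, 2); it completes at step 3 below.
Minimality: the empty abort set fails — the state is deadlocked as it stands.
One survivor order: W4, W2, W1. Step-by-step check (post-abort pool first):
  pool = (4, 5)
  W4: need (1, 3) fits (4, 5); releases (2, 0), pool now (6, 5)
  W2: need (3, 2) fits (6, 5); releases (0, 1), pool now (6, 6)
  W1: need (5, 1) fits (6, 6); releases (0, 3), pool now (6, 9)


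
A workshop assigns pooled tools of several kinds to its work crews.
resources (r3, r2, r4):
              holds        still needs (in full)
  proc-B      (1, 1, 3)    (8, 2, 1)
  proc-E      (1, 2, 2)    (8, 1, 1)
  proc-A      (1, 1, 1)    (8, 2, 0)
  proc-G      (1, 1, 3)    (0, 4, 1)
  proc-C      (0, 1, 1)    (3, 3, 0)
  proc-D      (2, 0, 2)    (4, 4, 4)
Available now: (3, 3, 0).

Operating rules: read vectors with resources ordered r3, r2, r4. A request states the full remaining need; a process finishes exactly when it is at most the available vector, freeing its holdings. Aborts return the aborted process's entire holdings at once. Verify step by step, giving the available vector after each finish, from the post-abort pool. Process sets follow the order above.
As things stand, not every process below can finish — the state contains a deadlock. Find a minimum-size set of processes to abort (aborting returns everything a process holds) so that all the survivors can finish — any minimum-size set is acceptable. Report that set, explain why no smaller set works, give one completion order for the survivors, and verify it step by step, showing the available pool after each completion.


Minimum abort set: proc-E and proc-A.
Key observation: aborting proc-E and proc-A returns (2, 3, 3), and proc-B — hopeless before — runs at step 4 with the returned capacity in the pool.
Why nothing smaller works — every single abort fails: proc-B alone leaves proc-E blocked (short on r3); proc-E alone leaves proc-B blocked (short on r3); proc-A alone leaves proc-B blocked (short on r3); proc-G alone leaves proc-B blocked (short on r3); proc-C alone leaves proc-B blocked (short on r3); proc-D alone leaves proc-B blocked (short on r3).
Survivors finish in the order: proc-C, proc-G, proc-D, proc-B. Walking it through (pool after the aborts first):
  pool = (5, 6, 3)
  proc-C: need (3, 3, 0) fits (5, 6, 3); releases (0, 1, 1), pool now (5, 7, 4)
  proc-G: need (0, 4, 1) fits (5, 7, 4); releases (1, 1, 3), pool now (6, 8, 7)
  proc-D: need (4, 4, 4) fits (6, 8, 7); releases (2, 0, 2), pool now (8, 8, 9)
  proc-B: need (8, 2, 1) fits (8, 8, 9); releases (1, 1, 3), pool now (9, 9, 12)


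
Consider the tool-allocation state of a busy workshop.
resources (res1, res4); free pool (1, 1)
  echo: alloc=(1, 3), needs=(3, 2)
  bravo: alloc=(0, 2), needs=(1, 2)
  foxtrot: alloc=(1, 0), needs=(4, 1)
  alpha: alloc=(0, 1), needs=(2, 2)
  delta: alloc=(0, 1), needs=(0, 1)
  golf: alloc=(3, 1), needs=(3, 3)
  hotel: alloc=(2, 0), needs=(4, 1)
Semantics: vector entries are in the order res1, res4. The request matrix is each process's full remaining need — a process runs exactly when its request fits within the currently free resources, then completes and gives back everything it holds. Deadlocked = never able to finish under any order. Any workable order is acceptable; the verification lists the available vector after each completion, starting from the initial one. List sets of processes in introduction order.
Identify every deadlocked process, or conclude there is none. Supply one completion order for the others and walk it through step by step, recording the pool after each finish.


Deadlocked set: echo, foxtrot, alpha, golf and hotel.
Key observation: after delta, bravo complete, (1, 4) is the best the pool ever gets, yet each leftover process wants more res1.
One completion order for the rest: delta, bravo. Walking it through:
  pool = (1, 1)
  delta: need (0, 1) fits (1, 1); releases (0, 1), pool now (1, 2)
  bravo: need (1, 2) fits (1, 2); releases (0, 2), pool now (1, 4)
The blocked processes can never fit:
  blocked: echo wants (3, 2), pool (1, 4) — not enough res1
  blocked: foxtrot wants (4, 1), pool (1, 4) — not enough res1
  blocked: alpha wants (2, 2), pool (1, 4) — not enough res1
  blocked: golf wants (3, 3), pool (1, 4) — not enough res1
  blocked: hotel wants (4, 1), pool (1, 4) — not enough res1


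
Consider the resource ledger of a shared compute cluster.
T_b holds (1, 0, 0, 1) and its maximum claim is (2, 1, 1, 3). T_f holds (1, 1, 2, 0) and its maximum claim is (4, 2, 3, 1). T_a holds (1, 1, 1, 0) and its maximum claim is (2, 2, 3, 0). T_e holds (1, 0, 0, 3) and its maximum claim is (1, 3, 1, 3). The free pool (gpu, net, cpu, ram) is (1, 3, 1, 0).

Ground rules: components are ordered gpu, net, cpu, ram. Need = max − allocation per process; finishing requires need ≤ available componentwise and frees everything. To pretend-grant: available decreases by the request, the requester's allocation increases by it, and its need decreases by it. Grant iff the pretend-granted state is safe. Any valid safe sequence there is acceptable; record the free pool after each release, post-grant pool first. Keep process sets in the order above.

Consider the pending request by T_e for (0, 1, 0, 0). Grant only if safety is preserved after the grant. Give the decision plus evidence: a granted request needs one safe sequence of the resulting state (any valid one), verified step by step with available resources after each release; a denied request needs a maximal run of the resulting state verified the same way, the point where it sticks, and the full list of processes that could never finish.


GRANT: granting preserves safety; a valid post-grant sequence is T_e, T_b, T_f, T_a.
Key observation: with (1, 2, 1, 0) left after the transfer, T_e can run at once — the state stays safe.
Step-by-step check of the post-grant state:
  pool = (1, 2, 1, 0)
  T_e: need (0, 2, 1, 0) fits (1, 2, 1, 0); releases (1, 1, 0, 3), pool now (2, 3, 1, 3)
  T_b: need (1, 1, 1, 2) fits (2, 3, 1, 3); releases (1, 0, 0, 1), pool now (3, 3, 1, 4)
  T_f: need (3, 1, 1, 1) fits (3, 3, 1, 4); releases (1, 1, 2, 0), pool now (4, 4, 3, 4)
  T_a: need (1, 1, 2, 0) fits (4, 4, 3, 4); releases (1, 1, 1, 0), pool now (5, 5, 4, 4)


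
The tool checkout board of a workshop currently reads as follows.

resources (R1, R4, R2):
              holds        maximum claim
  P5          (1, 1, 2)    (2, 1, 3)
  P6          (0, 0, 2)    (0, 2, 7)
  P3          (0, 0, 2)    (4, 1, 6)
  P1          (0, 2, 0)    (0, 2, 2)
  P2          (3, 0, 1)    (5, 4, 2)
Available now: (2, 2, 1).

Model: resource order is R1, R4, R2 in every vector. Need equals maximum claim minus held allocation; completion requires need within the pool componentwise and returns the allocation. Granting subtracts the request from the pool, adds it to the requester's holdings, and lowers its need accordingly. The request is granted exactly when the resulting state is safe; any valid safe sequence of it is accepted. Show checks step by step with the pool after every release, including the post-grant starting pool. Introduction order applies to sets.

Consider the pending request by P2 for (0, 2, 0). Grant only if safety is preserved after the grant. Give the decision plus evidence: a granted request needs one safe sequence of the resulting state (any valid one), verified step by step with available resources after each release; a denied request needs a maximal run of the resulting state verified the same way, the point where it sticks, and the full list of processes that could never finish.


GRANT — the state after the grant stays safe, e.g. via P5, P1, P2, P3, P6.
Key observation: after the grant the pool drops to (2, 0, 1), which still lets P5 finish first and unwind the rest.
Step-by-step check of the post-grant state:
  pool = (2, 0, 1)
  run P5 (needs (1, 0, 1), free (2, 0, 1)); after release of (1, 1, 2) the pool is (3, 1, 3)
  run P1 (needs (0, 0, 2), free (3, 1, 3)); after release of (0, 2, 0) the pool is (3, 3, 3)
  run P2 (needs (2, 2, 1), free (3, 3, 3)); after release of (3, 2, 1) the pool is (6, 5, 4)
  run P3 (needs (4, 1, 4), free (6, 5, 4)); after release of (0, 0, 2) the pool is (6, 5, 6)
  run P6 (needs (0, 2, 5), free (6, 5, 6)); after release of (0, 0, 2) the pool is (6, 5, 8)


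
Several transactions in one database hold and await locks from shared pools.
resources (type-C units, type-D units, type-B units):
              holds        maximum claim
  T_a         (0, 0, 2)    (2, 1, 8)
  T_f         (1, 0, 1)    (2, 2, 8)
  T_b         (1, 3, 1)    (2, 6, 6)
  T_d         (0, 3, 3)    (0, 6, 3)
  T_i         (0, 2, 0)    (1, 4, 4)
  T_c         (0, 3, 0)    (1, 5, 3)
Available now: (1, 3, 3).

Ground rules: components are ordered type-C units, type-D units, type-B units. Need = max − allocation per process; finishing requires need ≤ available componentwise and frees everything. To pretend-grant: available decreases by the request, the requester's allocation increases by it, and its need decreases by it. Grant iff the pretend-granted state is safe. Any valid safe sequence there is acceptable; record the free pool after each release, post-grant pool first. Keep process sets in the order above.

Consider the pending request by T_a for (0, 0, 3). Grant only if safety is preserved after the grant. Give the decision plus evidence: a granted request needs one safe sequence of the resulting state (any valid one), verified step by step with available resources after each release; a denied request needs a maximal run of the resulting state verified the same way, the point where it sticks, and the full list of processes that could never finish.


DENY. Granting would leave the state unsafe.
Key observation: after T_d, T_c the pool peaks at (1, 9, 3), and each blocked process is short somewhere: T_a on type-C units; T_f on type-B units; T_b on type-B units; T_i on type-B units.
After a pretend grant, a maximal execution: T_d, T_c — then nothing else fits. Walking it through:
  pool = (1, 3, 0)
  T_d: need (0, 3, 0) fits (1, 3, 0); releases (0, 3, 3), pool now (1, 6, 3)
  T_c: need (1, 2, 3) fits (1, 6, 3); releases (0, 3, 0), pool now (1, 9, 3)
  blocked: T_a wants (2, 1, 3), pool (1, 9, 3) — not enough type-C units
  blocked: T_f wants (1, 2, 7), pool (1, 9, 3) — not enough type-B units
  blocked: T_b wants (1, 3, 5), pool (1, 9, 3) — not enough type-B units
  blocked: T_i wants (1, 2, 4), pool (1, 9, 3) — not enough type-B units
Processes that could never finish after the grant: T_a, T_f, T_b and T_i.


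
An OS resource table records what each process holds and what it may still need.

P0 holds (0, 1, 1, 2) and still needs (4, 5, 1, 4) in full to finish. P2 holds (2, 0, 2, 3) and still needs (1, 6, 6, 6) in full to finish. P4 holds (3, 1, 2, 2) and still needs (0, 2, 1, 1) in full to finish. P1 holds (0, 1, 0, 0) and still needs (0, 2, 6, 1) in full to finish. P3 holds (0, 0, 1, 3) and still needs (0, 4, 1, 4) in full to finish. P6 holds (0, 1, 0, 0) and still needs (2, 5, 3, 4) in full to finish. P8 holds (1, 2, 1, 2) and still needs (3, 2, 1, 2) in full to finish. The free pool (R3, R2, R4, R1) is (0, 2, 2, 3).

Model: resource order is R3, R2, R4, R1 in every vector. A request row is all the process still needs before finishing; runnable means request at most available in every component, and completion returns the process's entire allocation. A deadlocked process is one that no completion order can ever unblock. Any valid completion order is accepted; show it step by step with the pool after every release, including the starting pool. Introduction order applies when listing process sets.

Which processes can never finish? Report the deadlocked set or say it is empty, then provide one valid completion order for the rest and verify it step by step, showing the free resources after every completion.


The deadlocked set is empty.
Key observation: P4 can run right away; the returned allocation unlocks the remaining processes in turn.
One completion order for the rest: P4, P8, P6, P3, P2, P1, P0. Walking it through:
  pool = (0, 2, 2, 3)
  P4 needs (0, 2, 1, 1) <= (0, 2, 2, 3) -> finishes; pool += (3, 1, 2, 2) = (3, 3, 4, 5)
  P8 needs (3, 2, 1, 2) <= (3, 3, 4, 5) -> finishes; pool += (1, 2, 1, 2) = (4, 5, 5, 7)
  P6 needs (2, 5, 3, 4) <= (4, 5, 5, 7) -> finishes; pool += (0, 1, 0, 0) = (4, 6, 5, 7)
  P3 needs (0, 4, 1, 4) <= (4, 6, 5, 7) -> finishes; pool += (0, 0, 1, 3) = (4, 6, 6, 10)
  P2 needs (1, 6, 6, 6) <= (4, 6, 6, 10) -> finishes; pool += (2, 0, 2, 3) = (6, 6, 8, 13)
  P1 needs (0, 2, 6, 1) <= (6, 6, 8, 13) -> finishes; pool += (0, 1, 0, 0) = (6, 7, 8, 13)
  P0 needs (4, 5, 1, 4) <= (6, 7, 8, 13) -> finishes; pool += (0, 1, 1, 2) = (6, 8, 9, 15)


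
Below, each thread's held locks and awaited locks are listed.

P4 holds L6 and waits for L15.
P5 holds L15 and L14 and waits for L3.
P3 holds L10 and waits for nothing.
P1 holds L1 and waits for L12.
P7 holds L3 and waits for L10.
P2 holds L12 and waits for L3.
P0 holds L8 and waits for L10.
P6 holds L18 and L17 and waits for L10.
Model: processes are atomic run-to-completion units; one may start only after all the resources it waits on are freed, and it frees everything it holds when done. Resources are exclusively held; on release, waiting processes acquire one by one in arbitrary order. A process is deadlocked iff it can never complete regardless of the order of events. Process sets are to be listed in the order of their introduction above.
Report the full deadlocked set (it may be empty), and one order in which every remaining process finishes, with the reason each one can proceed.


No process is deadlocked.
Key observation: the wait relation is loop-free; peeling off processes with no waits unwinds the whole state.
The rest can finish in the order P3, P6, P7, P5, P2, P4, P1, P0.
Check, step by step:
  run P3 (it waits on nothing); releases L10
  P6: everything it awaited (L10) is free; runs, freeing L18 and L17
  P7: everything it awaited (L10) is free; runs, freeing L3
  P5: everything it awaited (L3) is free; runs, freeing L15 and L14
  P2: everything it awaited (L3) is free; runs, freeing L12
  P4: everything it awaited (L15) is free; runs, freeing L6
  P1: everything it awaited (L12) is free; runs, freeing L1
  P0: everything it awaited (L10) is free; runs, freeing L8


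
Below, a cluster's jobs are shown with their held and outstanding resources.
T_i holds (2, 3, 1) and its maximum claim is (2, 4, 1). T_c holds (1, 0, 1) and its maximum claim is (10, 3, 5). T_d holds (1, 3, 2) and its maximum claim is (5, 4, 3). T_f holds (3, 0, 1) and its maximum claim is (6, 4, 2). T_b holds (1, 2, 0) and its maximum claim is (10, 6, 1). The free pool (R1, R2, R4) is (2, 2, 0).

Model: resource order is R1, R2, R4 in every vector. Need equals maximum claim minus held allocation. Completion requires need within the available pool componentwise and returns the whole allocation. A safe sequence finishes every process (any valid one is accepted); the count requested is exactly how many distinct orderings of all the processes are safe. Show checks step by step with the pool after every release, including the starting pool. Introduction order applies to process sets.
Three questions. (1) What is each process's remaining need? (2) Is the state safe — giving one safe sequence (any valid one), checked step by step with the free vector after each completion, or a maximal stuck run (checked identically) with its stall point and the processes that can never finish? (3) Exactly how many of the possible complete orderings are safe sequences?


(1) Need matrix, components ordered R1, R2, R4:
  T_i: (0, 1, 0)
  T_c: (9, 3, 4)
  T_d: (4, 1, 1)
  T_f: (3, 4, 1)
  T_b: (9, 4, 1)
(2) UNSAFE — no complete ordering exists.
Key observation: no order helps: past T_i, T_f, T_d, the free pool tops out at (8, 8, 4), below what each blocked process needs in R1.
Going as far as possible: T_i, T_f, T_d; after that, nothing fits. Step-by-step check:
  pool = (2, 2, 0)
  T_i needs (0, 1, 0) <= (2, 2, 0) -> finishes; pool += (2, 3, 1) = (4, 5, 1)
  T_f needs (3, 4, 1) <= (4, 5, 1) -> finishes; pool += (3, 0, 1) = (7, 5, 2)
  T_d needs (4, 1, 1) <= (7, 5, 2) -> finishes; pool += (1, 3, 2) = (8, 8, 4)
  T_c cannot run: need (9, 3, 4) vs free (8, 8, 4) (insufficient R1)
  T_b cannot run: need (9, 4, 1) vs free (8, 8, 4) (insufficient R1)
Permanently blocked: T_c and T_b.
(3) Precisely 0 of the possible complete orderings are safe sequences.


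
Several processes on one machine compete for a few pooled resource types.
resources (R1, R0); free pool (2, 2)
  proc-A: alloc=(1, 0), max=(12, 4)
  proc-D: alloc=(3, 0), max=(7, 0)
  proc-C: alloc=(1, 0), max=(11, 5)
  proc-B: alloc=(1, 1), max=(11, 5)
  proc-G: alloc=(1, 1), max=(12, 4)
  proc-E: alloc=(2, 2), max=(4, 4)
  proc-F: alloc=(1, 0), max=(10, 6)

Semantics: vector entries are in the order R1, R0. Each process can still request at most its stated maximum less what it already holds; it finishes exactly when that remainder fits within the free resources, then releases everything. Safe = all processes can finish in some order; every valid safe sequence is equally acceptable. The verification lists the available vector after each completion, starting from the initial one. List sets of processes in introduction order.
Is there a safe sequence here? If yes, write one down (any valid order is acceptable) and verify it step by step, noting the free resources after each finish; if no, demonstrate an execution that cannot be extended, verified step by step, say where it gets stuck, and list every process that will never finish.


The state is UNSAFE.
Key observation: once proc-E, proc-D finish, the pool peaks at (7, 4) — and every remaining process still needs more R1 than that.
The run proc-E, proc-D cannot be extended any further. Verifying each step:
  pool = (2, 2)
  run proc-E (needs (2, 2), free (2, 2)); after release of (2, 2) the pool is (4, 4)
  run proc-D (needs (4, 0), free (4, 4)); after release of (3, 0) the pool is (7, 4)
  proc-A still needs (11, 4) but only (7, 4) is free — short on R1
  proc-C still needs (10, 5) but only (7, 4) is free — short on R1 and R0
  proc-B still needs (10, 4) but only (7, 4) is free — short on R1
  proc-G still needs (11, 3) but only (7, 4) is free — short on R1
  proc-F still needs (9, 6) but only (7, 4) is free — short on R1 and R0
Permanently blocked: proc-A, proc-C, proc-B, proc-G and proc-F.


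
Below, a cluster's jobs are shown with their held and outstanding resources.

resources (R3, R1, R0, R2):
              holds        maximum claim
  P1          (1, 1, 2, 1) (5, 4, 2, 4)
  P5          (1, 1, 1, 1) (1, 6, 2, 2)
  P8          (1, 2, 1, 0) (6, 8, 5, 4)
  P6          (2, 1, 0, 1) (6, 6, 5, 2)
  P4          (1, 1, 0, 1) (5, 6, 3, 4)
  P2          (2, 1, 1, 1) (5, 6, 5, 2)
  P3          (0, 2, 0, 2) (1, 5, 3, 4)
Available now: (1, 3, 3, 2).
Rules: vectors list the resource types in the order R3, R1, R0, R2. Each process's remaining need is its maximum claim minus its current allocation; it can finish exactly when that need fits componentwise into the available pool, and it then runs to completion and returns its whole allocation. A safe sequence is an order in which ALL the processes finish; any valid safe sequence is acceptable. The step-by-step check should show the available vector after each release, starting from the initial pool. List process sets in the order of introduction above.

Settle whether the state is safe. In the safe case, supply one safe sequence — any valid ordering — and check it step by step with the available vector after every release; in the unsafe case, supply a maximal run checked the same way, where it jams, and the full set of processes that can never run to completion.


UNSAFE — no complete ordering exists.
Key observation: R3 is the bottleneck — with P3, P5 done the pool holds (2, 6, 4, 5), short of every remaining need.
Going as far as possible: P3, P5; after that, nothing fits. Step-by-step check:
  pool = (1, 3, 3, 2)
  run P3 (needs (1, 3, 3, 2), free (1, 3, 3, 2)); after release of (0, 2, 0, 2) the pool is (1, 5, 3, 4)
  run P5 (needs (0, 5, 1, 1), free (1, 5, 3, 4)); after release of (1, 1, 1, 1) the pool is (2, 6, 4, 5)
  P1 cannot run: need (4, 3, 0, 3) vs free (2, 6, 4, 5) (insufficient R3)
  P8 cannot run: need (5, 6, 4, 4) vs free (2, 6, 4, 5) (insufficient R3)
  P6 cannot run: need (4, 5, 5, 1) vs free (2, 6, 4, 5) (insufficient R3 and R0)
  P4 cannot run: need (4, 5, 3, 3) vs free (2, 6, 4, 5) (insufficient R3)
  P2 cannot run: need (3, 5, 4, 1) vs free (2, 6, 4, 5) (insufficient R3)
Never able to finish: P1, P8, P6, P4 and P2.


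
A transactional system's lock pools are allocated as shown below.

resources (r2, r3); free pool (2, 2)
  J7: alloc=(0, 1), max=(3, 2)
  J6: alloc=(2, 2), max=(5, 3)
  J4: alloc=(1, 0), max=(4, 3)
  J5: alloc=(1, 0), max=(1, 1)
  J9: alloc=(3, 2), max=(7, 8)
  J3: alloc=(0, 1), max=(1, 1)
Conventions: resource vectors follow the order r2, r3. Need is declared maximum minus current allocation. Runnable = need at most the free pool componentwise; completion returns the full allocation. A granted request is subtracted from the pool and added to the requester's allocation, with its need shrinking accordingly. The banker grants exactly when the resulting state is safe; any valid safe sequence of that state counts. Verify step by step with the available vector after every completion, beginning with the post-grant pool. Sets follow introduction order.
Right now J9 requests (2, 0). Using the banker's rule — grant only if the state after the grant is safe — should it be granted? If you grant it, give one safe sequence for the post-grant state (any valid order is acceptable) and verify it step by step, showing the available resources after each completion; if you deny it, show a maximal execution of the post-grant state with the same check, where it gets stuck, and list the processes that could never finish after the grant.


DENY. Granting would leave the state unsafe.
Key observation: J5, J3 can finish, but then (1, 3) is all there is, and the blocked group's r2 demands exceed it.
Pretend the grant happened; the run J5, J3 goes as far as possible. Walking it through:
  pool = (0, 2)
  J5 needs (0, 1) <= (0, 2) -> finishes; pool += (1, 0) = (1, 2)
  J3 needs (1, 0) <= (1, 2) -> finishes; pool += (0, 1) = (1, 3)
  J7 still needs (3, 1) but only (1, 3) is free — short on r2
  J6 still needs (3, 1) but only (1, 3) is free — short on r2
  J4 still needs (3, 3) but only (1, 3) is free — short on r2
  J9 still needs (2, 6) but only (1, 3) is free — short on r2 and r3
Had the request been granted, J7, J6, J4 and J9 could never finish.


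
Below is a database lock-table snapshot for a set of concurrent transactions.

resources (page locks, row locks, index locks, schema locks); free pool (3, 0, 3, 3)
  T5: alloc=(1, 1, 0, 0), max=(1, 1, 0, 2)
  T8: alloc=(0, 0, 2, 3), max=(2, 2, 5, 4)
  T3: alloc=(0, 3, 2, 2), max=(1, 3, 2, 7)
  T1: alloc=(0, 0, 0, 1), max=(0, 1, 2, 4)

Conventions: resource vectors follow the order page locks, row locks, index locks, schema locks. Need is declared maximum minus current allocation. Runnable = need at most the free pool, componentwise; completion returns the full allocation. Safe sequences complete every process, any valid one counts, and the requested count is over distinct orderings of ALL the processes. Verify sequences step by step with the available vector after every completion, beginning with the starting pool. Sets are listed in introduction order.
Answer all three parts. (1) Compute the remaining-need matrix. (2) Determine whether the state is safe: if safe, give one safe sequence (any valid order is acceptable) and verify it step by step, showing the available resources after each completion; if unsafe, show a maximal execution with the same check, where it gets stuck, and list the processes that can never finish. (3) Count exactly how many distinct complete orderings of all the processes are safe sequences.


(1) Outstanding need per process (order page locks, row locks, index locks, schema locks):
  T5: (0, 0, 0, 2)
  T8: (2, 2, 3, 1)
  T3: (1, 0, 0, 5)
  T1: (0, 1, 2, 3)
(2) UNSAFE.
Key observation: after T5, T1 the pool peaks at (4, 1, 3, 4), and each blocked process is short somewhere: T8 on row locks; T3 on schema locks.
Going as far as possible: T5, T1; after that, nothing fits. Verifying each step:
  pool = (3, 0, 3, 3)
  T5: need (0, 0, 0, 2) fits (3, 0, 3, 3); releases (1, 1, 0, 0), pool now (4, 1, 3, 3)
  T1: need (0, 1, 2, 3) fits (4, 1, 3, 3); releases (0, 0, 0, 1), pool now (4, 1, 3, 4)
  T8 still needs (2, 2, 3, 1) but only (4, 1, 3, 4) is free — short on row locks
  T3 still needs (1, 0, 0, 5) but only (4, 1, 3, 4) is free — short on schema locks
Permanently blocked: T8 and T3.
(3) Precisely 0 of the possible complete orderings are safe sequences.
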